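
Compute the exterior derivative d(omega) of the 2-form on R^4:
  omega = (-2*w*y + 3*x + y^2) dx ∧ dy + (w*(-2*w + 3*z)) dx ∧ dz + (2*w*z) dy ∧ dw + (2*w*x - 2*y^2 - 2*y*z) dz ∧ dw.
d(omega) = (-2*y) dx ∧ dy ∧ dw + (-2*w + 3*z) dx ∧ dz ∧ dw + (-2*w - 4*y - 2*z) dy ∧ dz ∧ dw

For a 2-form omega = sum_{i<j} g_{ij} dx_i ∧ dx_j, the exterior derivative is
  d(omega) = sum_{i<j} d(g_{ij}) ∧ dx_i ∧ dx_j = sum_{i<j, k} (∂g_{ij}/∂x_k) dx_k ∧ dx_i ∧ dx_j.
Expand each term, using dx_k ∧ dx_i ∧ dx_j = sgn(permutation) dx_{(a)} ∧ dx_{(b)} ∧ dx_{(c)} with (a < b < c) sorted:
  d(-2*w*y + 3*x + y^2) includes (∂/∂w)(-2*w*y + 3*x + y^2) dw = (-2*y) dw, which multiplied by dx ∧ dy gives (-2*y) dx ∧ dy ∧ dw
  d(w*(-2*w + 3*z)) includes (∂/∂w)(w*(-2*w + 3*z)) dw = (-4*w + 3*z) dw, which multiplied by dx ∧ dz gives (-4*w + 3*z) dx ∧ dz ∧ dw
  d(2*w*z) includes (∂/∂z)(2*w*z) dz = (2*w) dz, which multiplied by dy ∧ dw gives (-2*w) dy ∧ dz ∧ dw
  d(2*w*x - 2*y^2 - 2*y*z) includes (∂/∂x)(2*w*x - 2*y^2 - 2*y*z) dx = (2*w) dx, which multiplied by dz ∧ dw gives (2*w) dx ∧ dz ∧ dw
  d(2*w*x - 2*y^2 - 2*y*z) includes (∂/∂y)(2*w*x - 2*y^2 - 2*y*z) dy = (-4*y - 2*z) dy, which multiplied by dz ∧ dw gives (-4*y - 2*z) dy ∧ dz ∧ dw
Collecting like 3-forms: d(omega) = (-2*y) dx ∧ dy ∧ dw + (-2*w + 3*z) dx ∧ dz ∧ dw + (-2*w - 4*y - 2*z) dy ∧ dz ∧ dw.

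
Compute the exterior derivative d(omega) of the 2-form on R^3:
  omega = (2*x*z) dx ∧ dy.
d(omega) = (2*x) dx ∧ dy ∧ dz

For a 2-form omega = sum_{i<j} g_{ij} dx_i ∧ dx_j, the exterior derivative is
  d(omega) = sum_{i<j} d(g_{ij}) ∧ dx_i ∧ dx_j = sum_{i<j, k} (∂g_{ij}/∂x_k) dx_k ∧ dx_i ∧ dx_j.
Expand each term, using dx_k ∧ dx_i ∧ dx_j = sgn(permutation) dx_{(a)} ∧ dx_{(b)} ∧ dx_{(c)} with (a < b < c) sorted:
  d(2*x*z) includes (∂/∂z)(2*x*z) dz = (2*x) dz, which multiplied by dx ∧ dy gives (2*x) dx ∧ dy ∧ dz
Collecting like 3-forms: d(omega) = (2*x) dx ∧ dy ∧ dz.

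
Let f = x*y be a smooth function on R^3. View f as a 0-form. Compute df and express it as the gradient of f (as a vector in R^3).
df = (y) dx + (x) dy + (0) dz; grad f = (y, x, 0)

For a 0-form f, d f = (∂f/∂x) dx + (∂f/∂y) dy + (∂f/∂z) dz. The components of the vector representation are exactly the entries of grad f in Cartesian coordinates:
  ∂f/∂x = y
  ∂f/∂y = x
  ∂f/∂z = 0.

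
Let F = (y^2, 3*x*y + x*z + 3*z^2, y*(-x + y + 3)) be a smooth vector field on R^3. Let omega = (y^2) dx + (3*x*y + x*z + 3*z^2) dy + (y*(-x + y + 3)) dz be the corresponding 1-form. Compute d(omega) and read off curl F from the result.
d(omega) = (-2*x + 2*y - 6*z + 3) dy ∧ dz + (y) dz ∧ dx + (y + z) dx ∧ dy; curl F = (-2*x + 2*y - 6*z + 3, y, y + z)

d omega = sum_{i<j} (∂f_j/∂x_i - ∂f_i/∂x_j) dx_i ∧ dx_j. Under the identification (dy ∧ dz, dz ∧ dx, dx ∧ dy) ↔ (e_x, e_y, e_z), the coefficients are exactly the components of curl F. Compute:
  ∂R/∂y - ∂Q/∂z = (-x + 2*y + 3) - (x + 6*z) = -2*x + 2*y - 6*z + 3
  ∂P/∂z - ∂R/∂x = (0) - (-y) = y
  ∂Q/∂x - ∂P/∂y = (3*y + z) - (2*y) = y + z.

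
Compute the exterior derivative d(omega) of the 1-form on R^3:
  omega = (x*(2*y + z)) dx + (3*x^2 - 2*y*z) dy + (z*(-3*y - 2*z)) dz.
d(omega) = (4*x) dx ∧ dy + (-x) dx ∧ dz + (2*y - 3*z) dy ∧ dz

For a 1-form omega = sum_i f_i dx_i, the exterior derivative is
  d(omega) = sum_{i < j} (∂f_j/∂x_i - ∂f_i/∂x_j) dx_i ∧ dx_j.
  coefficient of dx ∧ dy: ∂f_2/∂x - ∂f_1/∂y = ∂(3*x^2 - 2*y*z)/∂x - ∂(x*(2*y + z))/∂y = 4*x
  coefficient of dx ∧ dz: ∂f_3/∂x - ∂f_1/∂z = ∂(z*(-3*y - 2*z))/∂x - ∂(x*(2*y + z))/∂z = -x
  coefficient of dy ∧ dz: ∂f_3/∂y - ∂f_2/∂z = ∂(z*(-3*y - 2*z))/∂y - ∂(3*x^2 - 2*y*z)/∂z = 2*y - 3*z
Assembling: d(omega) = (4*x) dx ∧ dy + (-x) dx ∧ dz + (2*y - 3*z) dy ∧ dz.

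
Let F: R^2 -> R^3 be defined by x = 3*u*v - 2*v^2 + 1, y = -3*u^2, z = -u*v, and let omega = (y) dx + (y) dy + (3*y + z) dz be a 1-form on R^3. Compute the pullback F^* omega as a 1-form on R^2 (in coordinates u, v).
F^* omega = (u*(18*u^2 + v^2)) du + (13*u^2*v) dv

Using F^*(f dg) = (f ∘ F) d(g ∘ F), substitute each coordinate x_i by F_i(u, v) in f_i, and replace dx_i by d F_i = (∂F_i/∂u) du + (∂F_i/∂v) dv.
  For the x component: f_1(F) = -3*u^2; d F_1 = (3*v) du + (3*u - 4*v) dv
  For the y component: f_2(F) = -3*u^2; d F_2 = (-6*u) du + (0) dv
  For the z component: f_3(F) = u*(-9*u - v); d F_3 = (-v) du + (-u) dv
Combining and collecting du, dv coefficients:
  coeff of du: u*(18*u^2 + v^2)
  coeff of dv: 13*u^2*v
F^* omega = (u*(18*u^2 + v^2)) du + (13*u^2*v) dv.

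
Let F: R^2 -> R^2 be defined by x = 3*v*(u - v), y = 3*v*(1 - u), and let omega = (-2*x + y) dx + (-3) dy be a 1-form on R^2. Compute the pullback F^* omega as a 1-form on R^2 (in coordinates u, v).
F^* omega = (9*v*(-3*u*v + 2*v^2 + v + 1)) du + (-27*u^2*v + 72*u*v^2 + 9*u*v + 9*u - 36*v^3 - 18*v^2 - 9) dv

Using F^*(f dg) = (f ∘ F) d(g ∘ F), substitute each coordinate x_i by F_i(u, v) in f_i, and replace dx_i by d F_i = (∂F_i/∂u) du + (∂F_i/∂v) dv.
  For the x component: f_1(F) = 3*v*(-3*u + 2*v + 1); d F_1 = (3*v) du + (3*u - 6*v) dv
  For the y component: f_2(F) = -3; d F_2 = (-3*v) du + (3 - 3*u) dv
Combining and collecting du, dv coefficients:
  coeff of du: 9*v*(-3*u*v + 2*v^2 + v + 1)
  coeff of dv: -27*u^2*v + 72*u*v^2 + 9*u*v + 9*u - 36*v^3 - 18*v^2 - 9
F^* omega = (9*v*(-3*u*v + 2*v^2 + v + 1)) du + (-27*u^2*v + 72*u*v^2 + 9*u*v + 9*u - 36*v^3 - 18*v^2 - 9) dv.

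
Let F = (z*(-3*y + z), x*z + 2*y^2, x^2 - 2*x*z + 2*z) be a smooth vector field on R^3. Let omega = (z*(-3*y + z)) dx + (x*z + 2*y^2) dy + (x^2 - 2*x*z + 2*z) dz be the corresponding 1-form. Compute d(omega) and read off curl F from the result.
d(omega) = (-x) dy ∧ dz + (-2*x - 3*y + 4*z) dz ∧ dx + (4*z) dx ∧ dy; curl F = (-x, -2*x - 3*y + 4*z, 4*z)

d omega = sum_{i<j} (∂f_j/∂x_i - ∂f_i/∂x_j) dx_i ∧ dx_j. Under the identification (dy ∧ dz, dz ∧ dx, dx ∧ dy) ↔ (e_x, e_y, e_z), the coefficients are exactly the components of curl F. Compute:
  ∂R/∂y - ∂Q/∂z = (0) - (x) = -x
  ∂P/∂z - ∂R/∂x = (-3*y + 2*z) - (2*x - 2*z) = -2*x - 3*y + 4*z
  ∂Q/∂x - ∂P/∂y = (z) - (-3*z) = 4*z.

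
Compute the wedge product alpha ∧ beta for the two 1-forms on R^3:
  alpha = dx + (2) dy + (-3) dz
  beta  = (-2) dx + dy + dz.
alpha ∧ beta = (5) dx ∧ dy + (-5) dx ∧ dz + (5) dy ∧ dz

Distribute the wedge, using dx_i ∧ dx_j = -dx_j ∧ dx_i and dx_i ∧ dx_i = 0. For each pair (i, j) with i < j, the coefficient of dx_i ∧ dx_j in alpha ∧ beta is (alpha_i * beta_j - alpha_j * beta_i). Collecting: alpha ∧ beta = (5) dx ∧ dy + (-5) dx ∧ dz + (5) dy ∧ dz.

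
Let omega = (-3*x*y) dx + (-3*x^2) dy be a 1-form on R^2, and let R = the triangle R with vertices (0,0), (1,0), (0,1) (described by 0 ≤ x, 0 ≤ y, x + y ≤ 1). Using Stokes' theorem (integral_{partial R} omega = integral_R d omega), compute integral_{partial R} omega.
integral_(partial R) omega = -1/2

Stokes: integral_partial_R omega = integral_R d omega with d omega = (∂Q/∂x - ∂P/∂y) dx ∧ dy.
  ∂Q/∂x = -6*x
  ∂P/∂y = -3*x
  integrand = ∂Q/∂x - ∂P/∂y = -3*x.
Integrating over R: integral_0^1 integral_0^{1-x} (-3*x) dy dx = -1/2.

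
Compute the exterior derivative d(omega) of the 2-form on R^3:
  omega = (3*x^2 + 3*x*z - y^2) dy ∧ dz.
d(omega) = (6*x + 3*z) dx ∧ dy ∧ dz

For a 2-form omega = sum_{i<j} g_{ij} dx_i ∧ dx_j, the exterior derivative is
  d(omega) = sum_{i<j} d(g_{ij}) ∧ dx_i ∧ dx_j = sum_{i<j, k} (∂g_{ij}/∂x_k) dx_k ∧ dx_i ∧ dx_j.
Expand each term, using dx_k ∧ dx_i ∧ dx_j = sgn(permutation) dx_{(a)} ∧ dx_{(b)} ∧ dx_{(c)} with (a < b < c) sorted:
  d(3*x^2 + 3*x*z - y^2) includes (∂/∂x)(3*x^2 + 3*x*z - y^2) dx = (6*x + 3*z) dx, which multiplied by dy ∧ dz gives (6*x + 3*z) dx ∧ dy ∧ dz
Collecting like 3-forms: d(omega) = (6*x + 3*z) dx ∧ dy ∧ dz.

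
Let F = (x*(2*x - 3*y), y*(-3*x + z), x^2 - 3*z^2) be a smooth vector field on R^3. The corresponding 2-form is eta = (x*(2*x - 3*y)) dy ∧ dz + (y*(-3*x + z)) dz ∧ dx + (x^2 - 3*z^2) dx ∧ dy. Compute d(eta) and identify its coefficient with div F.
d(eta) = (x - 3*y - 5*z) dx ∧ dy ∧ dz; div F = x - 3*y - 5*z

For a 2-form in R^3 of the form above, applying d gives a 3-form with coefficient ∂P/∂x + ∂Q/∂y + ∂R/∂z:
  ∂P/∂x = 4*x - 3*y
  ∂Q/∂y = -3*x + z
  ∂R/∂z = -6*z
Sum = x - 3*y - 5*z, which is exactly div F.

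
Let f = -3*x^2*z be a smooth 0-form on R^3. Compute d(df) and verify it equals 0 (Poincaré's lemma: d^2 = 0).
d(df) = 0

Step 1: df = sum_i (∂f/∂x_i) dx_i = (-6*x*z) dx + (0) dy + (-3*x^2) dz.
Step 2: Apply d again. Using the 1-form formula, the coefficient of dx ∧ dy in d(df) is ∂^2 f/∂x ∂y - ∂^2 f/∂y ∂x = (0) - (0) = 0 (equality of mixed partials for smooth f).
Similarly for dx ∧ dz and dy ∧ dz — all coefficients vanish. So d(df) = 0.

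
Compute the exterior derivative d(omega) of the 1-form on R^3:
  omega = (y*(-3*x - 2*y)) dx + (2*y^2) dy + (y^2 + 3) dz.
d(omega) = (3*x + 4*y) dx ∧ dy + (2*y) dy ∧ dz

For a 1-form omega = sum_i f_i dx_i, the exterior derivative is
  d(omega) = sum_{i < j} (∂f_j/∂x_i - ∂f_i/∂x_j) dx_i ∧ dx_j.
  coefficient of dx ∧ dy: ∂f_2/∂x - ∂f_1/∂y = ∂(2*y^2)/∂x - ∂(y*(-3*x - 2*y))/∂y = 3*x + 4*y
  coefficient of dy ∧ dz: ∂f_3/∂y - ∂f_2/∂z = ∂(y^2 + 3)/∂y - ∂(2*y^2)/∂z = 2*y
Assembling: d(omega) = (3*x + 4*y) dx ∧ dy + (2*y) dy ∧ dz.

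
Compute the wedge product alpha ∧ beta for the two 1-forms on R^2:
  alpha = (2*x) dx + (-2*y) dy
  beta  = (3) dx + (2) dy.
alpha ∧ beta = (4*x + 6*y) dx ∧ dy

Distribute the wedge, using dx_i ∧ dx_j = -dx_j ∧ dx_i and dx_i ∧ dx_i = 0. For each pair (i, j) with i < j, the coefficient of dx_i ∧ dx_j in alpha ∧ beta is (alpha_i * beta_j - alpha_j * beta_i). Collecting: alpha ∧ beta = (4*x + 6*y) dx ∧ dy.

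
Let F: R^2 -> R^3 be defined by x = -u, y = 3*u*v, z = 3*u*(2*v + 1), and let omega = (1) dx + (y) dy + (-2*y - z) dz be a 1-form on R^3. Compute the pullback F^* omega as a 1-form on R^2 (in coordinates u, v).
F^* omega = (-63*u*v^2 - 54*u*v - 9*u - 1) du + (u^2*(-63*v - 18)) dv

Using F^*(f dg) = (f ∘ F) d(g ∘ F), substitute each coordinate x_i by F_i(u, v) in f_i, and replace dx_i by d F_i = (∂F_i/∂u) du + (∂F_i/∂v) dv.
  For the x component: f_1(F) = 1; d F_1 = (-1) du + (0) dv
  For the y component: f_2(F) = 3*u*v; d F_2 = (3*v) du + (3*u) dv
  For the z component: f_3(F) = 3*u*(-4*v - 1); d F_3 = (6*v + 3) du + (6*u) dv
Combining and collecting du, dv coefficients:
  coeff of du: -63*u*v^2 - 54*u*v - 9*u - 1
  coeff of dv: u^2*(-63*v - 18)
F^* omega = (-63*u*v^2 - 54*u*v - 9*u - 1) du + (u^2*(-63*v - 18)) dv.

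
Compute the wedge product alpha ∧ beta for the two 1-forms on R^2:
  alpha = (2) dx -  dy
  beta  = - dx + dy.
alpha ∧ beta = (1) dx ∧ dy

Distribute the wedge, using dx_i ∧ dx_j = -dx_j ∧ dx_i and dx_i ∧ dx_i = 0. For each pair (i, j) with i < j, the coefficient of dx_i ∧ dx_j in alpha ∧ beta is (alpha_i * beta_j - alpha_j * beta_i). Collecting: alpha ∧ beta = (1) dx ∧ dy.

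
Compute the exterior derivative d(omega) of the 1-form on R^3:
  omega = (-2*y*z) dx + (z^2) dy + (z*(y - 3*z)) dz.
d(omega) = (2*z) dx ∧ dy + (2*y) dx ∧ dz + (-z) dy ∧ dz

For a 1-form omega = sum_i f_i dx_i, the exterior derivative is
  d(omega) = sum_{i < j} (∂f_j/∂x_i - ∂f_i/∂x_j) dx_i ∧ dx_j.
  coefficient of dx ∧ dy: ∂f_2/∂x - ∂f_1/∂y = ∂(z^2)/∂x - ∂(-2*y*z)/∂y = 2*z
  coefficient of dx ∧ dz: ∂f_3/∂x - ∂f_1/∂z = ∂(z*(y - 3*z))/∂x - ∂(-2*y*z)/∂z = 2*y
  coefficient of dy ∧ dz: ∂f_3/∂y - ∂f_2/∂z = ∂(z*(y - 3*z))/∂y - ∂(z^2)/∂z = -z
Assembling: d(omega) = (2*z) dx ∧ dy + (2*y) dx ∧ dz + (-z) dy ∧ dz.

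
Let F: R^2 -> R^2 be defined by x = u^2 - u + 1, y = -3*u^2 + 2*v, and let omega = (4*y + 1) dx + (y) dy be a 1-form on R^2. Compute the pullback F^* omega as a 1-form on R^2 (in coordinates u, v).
F^* omega = (-6*u^3 + 12*u^2 + 4*u*v + 2*u - 8*v - 1) du + (-6*u^2 + 4*v) dv

Using F^*(f dg) = (f ∘ F) d(g ∘ F), substitute each coordinate x_i by F_i(u, v) in f_i, and replace dx_i by d F_i = (∂F_i/∂u) du + (∂F_i/∂v) dv.
  For the x component: f_1(F) = -12*u^2 + 8*v + 1; d F_1 = (2*u - 1) du + (0) dv
  For the y component: f_2(F) = -3*u^2 + 2*v; d F_2 = (-6*u) du + (2) dv
Combining and collecting du, dv coefficients:
  coeff of du: -6*u^3 + 12*u^2 + 4*u*v + 2*u - 8*v - 1
  coeff of dv: -6*u^2 + 4*v
F^* omega = (-6*u^3 + 12*u^2 + 4*u*v + 2*u - 8*v - 1) du + (-6*u^2 + 4*v) dv.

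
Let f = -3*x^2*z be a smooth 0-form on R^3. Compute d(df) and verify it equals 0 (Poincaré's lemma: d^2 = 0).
d(df) = 0

Step 1: df = sum_i (∂f/∂x_i) dx_i = (-6*x*z) dx + (0) dy + (-3*x^2) dz.
Step 2: Apply d again. Using the 1-form formula, the coefficient of dx ∧ dy in d(df) is ∂^2 f/∂x ∂y - ∂^2 f/∂y ∂x = (0) - (0) = 0 (equality of mixed partials for smooth f).
Similarly for dx ∧ dz and dy ∧ dz — all coefficients vanish. So d(df) = 0.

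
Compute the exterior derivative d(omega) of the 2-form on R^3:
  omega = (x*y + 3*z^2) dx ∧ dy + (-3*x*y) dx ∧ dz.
d(omega) = (3*x + 6*z) dx ∧ dy ∧ dz

For a 2-form omega = sum_{i<j} g_{ij} dx_i ∧ dx_j, the exterior derivative is
  d(omega) = sum_{i<j} d(g_{ij}) ∧ dx_i ∧ dx_j = sum_{i<j, k} (∂g_{ij}/∂x_k) dx_k ∧ dx_i ∧ dx_j.
Expand each term, using dx_k ∧ dx_i ∧ dx_j = sgn(permutation) dx_{(a)} ∧ dx_{(b)} ∧ dx_{(c)} with (a < b < c) sorted:
  d(x*y + 3*z^2) includes (∂/∂z)(x*y + 3*z^2) dz = (6*z) dz, which multiplied by dx ∧ dy gives (6*z) dx ∧ dy ∧ dz
  d(-3*x*y) includes (∂/∂y)(-3*x*y) dy = (-3*x) dy, which multiplied by dx ∧ dz gives (3*x) dx ∧ dy ∧ dz
Collecting like 3-forms: d(omega) = (3*x + 6*z) dx ∧ dy ∧ dz.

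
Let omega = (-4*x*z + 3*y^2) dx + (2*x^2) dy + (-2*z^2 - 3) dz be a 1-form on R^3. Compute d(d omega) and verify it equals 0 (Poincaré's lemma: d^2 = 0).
d(d omega) = 0

Step 1: d omega = sum_{i<j} (∂f_j/∂x_i - ∂f_i/∂x_j) dx_i ∧ dx_j:
  coeff of dx ∧ dy: 4*x - 6*y
  coeff of dx ∧ dz: 4*x
  coeff of dy ∧ dz: 0
Step 2: Apply d again to each 2-form coefficient. The only possible 3-form in R^3 is dx ∧ dy ∧ dz, with coefficient
  ∂(coeff of dy∧dz)/∂x - ∂(coeff of dx∧dz)/∂y + ∂(coeff of dx∧dy)/∂z
  = ∂/∂x (0) - ∂/∂y (4*x) + ∂/∂z (4*x - 6*y).
Each of these terms simplifies to sums of mixed partials that cancel in pairs. The result is 0 (by equality of mixed partials for smooth functions — Schwarz / Clairaut).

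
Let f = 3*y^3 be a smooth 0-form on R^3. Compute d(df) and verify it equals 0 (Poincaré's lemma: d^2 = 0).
d(df) = 0

Step 1: df = sum_i (∂f/∂x_i) dx_i = (0) dx + (9*y^2) dy + (0) dz.
Step 2: Apply d again. Using the 1-form formula, the coefficient of dx ∧ dy in d(df) is ∂^2 f/∂x ∂y - ∂^2 f/∂y ∂x = (0) - (0) = 0 (equality of mixed partials for smooth f).
Similarly for dx ∧ dz and dy ∧ dz — all coefficients vanish. So d(df) = 0.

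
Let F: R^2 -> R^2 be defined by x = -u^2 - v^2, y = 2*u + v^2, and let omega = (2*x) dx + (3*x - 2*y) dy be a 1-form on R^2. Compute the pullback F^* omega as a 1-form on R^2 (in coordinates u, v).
F^* omega = (4*u^3 - 6*u^2 + 4*u*v^2 - 8*u - 10*v^2) du + (2*v*(-u^2 - 4*u - 3*v^2)) dv

Using F^*(f dg) = (f ∘ F) d(g ∘ F), substitute each coordinate x_i by F_i(u, v) in f_i, and replace dx_i by d F_i = (∂F_i/∂u) du + (∂F_i/∂v) dv.
  For the x component: f_1(F) = -2*u^2 - 2*v^2; d F_1 = (-2*u) du + (-2*v) dv
  For the y component: f_2(F) = -3*u^2 - 4*u - 5*v^2; d F_2 = (2) du + (2*v) dv
Combining and collecting du, dv coefficients:
  coeff of du: 4*u^3 - 6*u^2 + 4*u*v^2 - 8*u - 10*v^2
  coeff of dv: 2*v*(-u^2 - 4*u - 3*v^2)
F^* omega = (4*u^3 - 6*u^2 + 4*u*v^2 - 8*u - 10*v^2) du + (2*v*(-u^2 - 4*u - 3*v^2)) dv.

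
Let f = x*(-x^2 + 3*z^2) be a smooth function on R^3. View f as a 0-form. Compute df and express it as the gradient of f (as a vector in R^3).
df = (-3*x^2 + 3*z^2) dx + (0) dy + (6*x*z) dz; grad f = (-3*x^2 + 3*z^2, 0, 6*x*z)

For a 0-form f, d f = (∂f/∂x) dx + (∂f/∂y) dy + (∂f/∂z) dz. The components of the vector representation are exactly the entries of grad f in Cartesian coordinates:
  ∂f/∂x = -3*x^2 + 3*z^2
  ∂f/∂y = 0
  ∂f/∂z = 6*x*z.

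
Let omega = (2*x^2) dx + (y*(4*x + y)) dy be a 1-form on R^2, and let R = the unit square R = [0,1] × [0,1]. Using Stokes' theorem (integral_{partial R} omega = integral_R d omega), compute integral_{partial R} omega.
integral_(partial R) omega = 2

Stokes: integral_partial_R omega = integral_R d omega with d omega = (∂Q/∂x - ∂P/∂y) dx ∧ dy.
  ∂Q/∂x = 4*y
  ∂P/∂y = 0
  integrand = ∂Q/∂x - ∂P/∂y = 4*y.
Integrating over R: integral_0^1 integral_0^1 (4*y) dx dy = 2.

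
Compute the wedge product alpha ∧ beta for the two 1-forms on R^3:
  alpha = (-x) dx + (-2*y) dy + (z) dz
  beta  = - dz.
alpha ∧ beta = (x) dx ∧ dz + (2*y) dy ∧ dz

Distribute the wedge, using dx_i ∧ dx_j = -dx_j ∧ dx_i and dx_i ∧ dx_i = 0. For each pair (i, j) with i < j, the coefficient of dx_i ∧ dx_j in alpha ∧ beta is (alpha_i * beta_j - alpha_j * beta_i). Collecting: alpha ∧ beta = (x) dx ∧ dz + (2*y) dy ∧ dz.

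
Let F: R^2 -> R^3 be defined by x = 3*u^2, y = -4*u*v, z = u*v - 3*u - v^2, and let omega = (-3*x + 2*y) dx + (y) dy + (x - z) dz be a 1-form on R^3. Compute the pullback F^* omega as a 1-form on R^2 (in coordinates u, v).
F^* omega = (-54*u^3 - 45*u^2*v - 9*u^2 + 15*u*v^2 + 6*u*v - 9*u + v^3 - 3*v^2) du + (3*u^3 + 9*u^2*v + 3*u^2 + 3*u*v^2 - 6*u*v - 2*v^3) dv

Using F^*(f dg) = (f ∘ F) d(g ∘ F), substitute each coordinate x_i by F_i(u, v) in f_i, and replace dx_i by d F_i = (∂F_i/∂u) du + (∂F_i/∂v) dv.
  For the x component: f_1(F) = u*(-9*u - 8*v); d F_1 = (6*u) du + (0) dv
  For the y component: f_2(F) = -4*u*v; d F_2 = (-4*v) du + (-4*u) dv
  For the z component: f_3(F) = 3*u^2 - u*v + 3*u + v^2; d F_3 = (v - 3) du + (u - 2*v) dv
Combining and collecting du, dv coefficients:
  coeff of du: -54*u^3 - 45*u^2*v - 9*u^2 + 15*u*v^2 + 6*u*v - 9*u + v^3 - 3*v^2
  coeff of dv: 3*u^3 + 9*u^2*v + 3*u^2 + 3*u*v^2 - 6*u*v - 2*v^3
F^* omega = (-54*u^3 - 45*u^2*v - 9*u^2 + 15*u*v^2 + 6*u*v - 9*u + v^3 - 3*v^2) du + (3*u^3 + 9*u^2*v + 3*u^2 + 3*u*v^2 - 6*u*v - 2*v^3) dv.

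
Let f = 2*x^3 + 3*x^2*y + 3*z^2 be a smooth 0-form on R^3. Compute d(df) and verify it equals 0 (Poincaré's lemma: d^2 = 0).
d(df) = 0

Step 1: df = sum_i (∂f/∂x_i) dx_i = (6*x*(x + y)) dx + (3*x^2) dy + (6*z) dz.
Step 2: Apply d again. Using the 1-form formula, the coefficient of dx ∧ dy in d(df) is ∂^2 f/∂x ∂y - ∂^2 f/∂y ∂x = (6*x) - (6*x) = 0 (equality of mixed partials for smooth f).
Similarly for dx ∧ dz and dy ∧ dz — all coefficients vanish. So d(df) = 0.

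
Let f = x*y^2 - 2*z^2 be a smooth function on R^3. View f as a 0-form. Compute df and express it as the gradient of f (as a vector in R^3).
df = (y^2) dx + (2*x*y) dy + (-4*z) dz; grad f = (y^2, 2*x*y, -4*z)

For a 0-form f, d f = (∂f/∂x) dx + (∂f/∂y) dy + (∂f/∂z) dz. The components of the vector representation are exactly the entries of grad f in Cartesian coordinates:
  ∂f/∂x = y^2
  ∂f/∂y = 2*x*y
  ∂f/∂z = -4*z.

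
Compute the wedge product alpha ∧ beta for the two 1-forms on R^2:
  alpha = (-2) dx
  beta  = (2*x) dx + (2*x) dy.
alpha ∧ beta = (-4*x) dx ∧ dy

Distribute the wedge, using dx_i ∧ dx_j = -dx_j ∧ dx_i and dx_i ∧ dx_i = 0. For each pair (i, j) with i < j, the coefficient of dx_i ∧ dx_j in alpha ∧ beta is (alpha_i * beta_j - alpha_j * beta_i). Collecting: alpha ∧ beta = (-4*x) dx ∧ dy.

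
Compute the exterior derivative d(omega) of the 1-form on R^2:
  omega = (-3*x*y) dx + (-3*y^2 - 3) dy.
d(omega) = (3*x) dx ∧ dy

For a 1-form omega = sum_i f_i dx_i, the exterior derivative is
  d(omega) = sum_{i < j} (∂f_j/∂x_i - ∂f_i/∂x_j) dx_i ∧ dx_j.
  coefficient of dx ∧ dy: ∂f_2/∂x - ∂f_1/∂y = ∂(-3*y^2 - 3)/∂x - ∂(-3*x*y)/∂y = 3*x
Assembling: d(omega) = (3*x) dx ∧ dy.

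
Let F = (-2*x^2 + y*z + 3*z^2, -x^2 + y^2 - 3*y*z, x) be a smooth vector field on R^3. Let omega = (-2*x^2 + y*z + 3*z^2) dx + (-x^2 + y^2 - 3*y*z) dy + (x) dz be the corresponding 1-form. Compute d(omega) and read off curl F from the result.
d(omega) = (3*y) dy ∧ dz + (y + 6*z - 1) dz ∧ dx + (-2*x - z) dx ∧ dy; curl F = (3*y, y + 6*z - 1, -2*x - z)

d omega = sum_{i<j} (∂f_j/∂x_i - ∂f_i/∂x_j) dx_i ∧ dx_j. Under the identification (dy ∧ dz, dz ∧ dx, dx ∧ dy) ↔ (e_x, e_y, e_z), the coefficients are exactly the components of curl F. Compute:
  ∂R/∂y - ∂Q/∂z = (0) - (-3*y) = 3*y
  ∂P/∂z - ∂R/∂x = (y + 6*z) - (1) = y + 6*z - 1
  ∂Q/∂x - ∂P/∂y = (-2*x) - (z) = -2*x - z.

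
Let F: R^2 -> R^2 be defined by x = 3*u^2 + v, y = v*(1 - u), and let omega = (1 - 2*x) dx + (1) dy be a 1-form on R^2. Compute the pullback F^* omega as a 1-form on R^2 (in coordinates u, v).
F^* omega = (-36*u^3 - 12*u*v + 6*u - v) du + (-6*u^2 - u - 2*v + 2) dv

Using F^*(f dg) = (f ∘ F) d(g ∘ F), substitute each coordinate x_i by F_i(u, v) in f_i, and replace dx_i by d F_i = (∂F_i/∂u) du + (∂F_i/∂v) dv.
  For the x component: f_1(F) = -6*u^2 - 2*v + 1; d F_1 = (6*u) du + (1) dv
  For the y component: f_2(F) = 1; d F_2 = (-v) du + (1 - u) dv
Combining and collecting du, dv coefficients:
  coeff of du: -36*u^3 - 12*u*v + 6*u - v
  coeff of dv: -6*u^2 - u - 2*v + 2
F^* omega = (-36*u^3 - 12*u*v + 6*u - v) du + (-6*u^2 - u - 2*v + 2) dv.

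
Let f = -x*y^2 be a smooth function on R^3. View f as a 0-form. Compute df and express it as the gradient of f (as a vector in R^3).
df = (-y^2) dx + (-2*x*y) dy + (0) dz; grad f = (-y^2, -2*x*y, 0)

For a 0-form f, d f = (∂f/∂x) dx + (∂f/∂y) dy + (∂f/∂z) dz. The components of the vector representation are exactly the entries of grad f in Cartesian coordinates:
  ∂f/∂x = -y^2
  ∂f/∂y = -2*x*y
  ∂f/∂z = 0.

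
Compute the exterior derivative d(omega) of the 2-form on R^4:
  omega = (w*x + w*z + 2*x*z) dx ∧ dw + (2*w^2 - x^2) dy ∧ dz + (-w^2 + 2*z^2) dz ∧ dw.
d(omega) = (-w - 2*x) dx ∧ dz ∧ dw + (-2*x) dx ∧ dy ∧ dz + (4*w) dy ∧ dz ∧ dw

For a 2-form omega = sum_{i<j} g_{ij} dx_i ∧ dx_j, the exterior derivative is
  d(omega) = sum_{i<j} d(g_{ij}) ∧ dx_i ∧ dx_j = sum_{i<j, k} (∂g_{ij}/∂x_k) dx_k ∧ dx_i ∧ dx_j.
Expand each term, using dx_k ∧ dx_i ∧ dx_j = sgn(permutation) dx_{(a)} ∧ dx_{(b)} ∧ dx_{(c)} with (a < b < c) sorted:
  d(w*x + w*z + 2*x*z) includes (∂/∂z)(w*x + w*z + 2*x*z) dz = (w + 2*x) dz, which multiplied by dx ∧ dw gives (-w - 2*x) dx ∧ dz ∧ dw
  d(2*w^2 - x^2) includes (∂/∂x)(2*w^2 - x^2) dx = (-2*x) dx, which multiplied by dy ∧ dz gives (-2*x) dx ∧ dy ∧ dz
  d(2*w^2 - x^2) includes (∂/∂w)(2*w^2 - x^2) dw = (4*w) dw, which multiplied by dy ∧ dz gives (4*w) dy ∧ dz ∧ dw
Collecting like 3-forms: d(omega) = (-w - 2*x) dx ∧ dz ∧ dw + (-2*x) dx ∧ dy ∧ dz + (4*w) dy ∧ dz ∧ dw.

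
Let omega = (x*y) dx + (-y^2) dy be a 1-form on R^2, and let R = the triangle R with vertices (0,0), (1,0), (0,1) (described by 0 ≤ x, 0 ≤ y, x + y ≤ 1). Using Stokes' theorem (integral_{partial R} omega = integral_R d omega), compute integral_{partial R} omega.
integral_(partial R) omega = -1/6

Stokes: integral_partial_R omega = integral_R d omega with d omega = (∂Q/∂x - ∂P/∂y) dx ∧ dy.
  ∂Q/∂x = 0
  ∂P/∂y = x
  integrand = ∂Q/∂x - ∂P/∂y = -x.
Integrating over R: integral_0^1 integral_0^{1-x} (-x) dy dx = -1/6.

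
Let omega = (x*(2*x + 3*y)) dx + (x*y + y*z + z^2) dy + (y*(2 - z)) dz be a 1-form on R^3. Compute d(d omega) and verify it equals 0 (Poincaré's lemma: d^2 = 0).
d(d omega) = 0

Step 1: d omega = sum_{i<j} (∂f_j/∂x_i - ∂f_i/∂x_j) dx_i ∧ dx_j:
  coeff of dx ∧ dy: -3*x + y
  coeff of dx ∧ dz: 0
  coeff of dy ∧ dz: -y - 3*z + 2
Step 2: Apply d again to each 2-form coefficient. The only possible 3-form in R^3 is dx ∧ dy ∧ dz, with coefficient
  ∂(coeff of dy∧dz)/∂x - ∂(coeff of dx∧dz)/∂y + ∂(coeff of dx∧dy)/∂z
  = ∂/∂x (-y - 3*z + 2) - ∂/∂y (0) + ∂/∂z (-3*x + y).
Each of these terms simplifies to sums of mixed partials that cancel in pairs. The result is 0 (by equality of mixed partials for smooth functions — Schwarz / Clairaut).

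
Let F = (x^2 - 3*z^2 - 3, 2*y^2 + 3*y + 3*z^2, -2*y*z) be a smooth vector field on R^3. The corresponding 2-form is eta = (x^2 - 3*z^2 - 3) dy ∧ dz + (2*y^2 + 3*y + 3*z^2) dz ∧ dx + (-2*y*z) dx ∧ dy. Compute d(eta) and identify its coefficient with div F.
d(eta) = (2*x + 2*y + 3) dx ∧ dy ∧ dz; div F = 2*x + 2*y + 3

For a 2-form in R^3 of the form above, applying d gives a 3-form with coefficient ∂P/∂x + ∂Q/∂y + ∂R/∂z:
  ∂P/∂x = 2*x
  ∂Q/∂y = 4*y + 3
  ∂R/∂z = -2*y
Sum = 2*x + 2*y + 3, which is exactly div F.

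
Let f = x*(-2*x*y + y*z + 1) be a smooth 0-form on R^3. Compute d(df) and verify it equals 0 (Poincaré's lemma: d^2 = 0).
d(df) = 0

Step 1: df = sum_i (∂f/∂x_i) dx_i = (-4*x*y + y*z + 1) dx + (x*(-2*x + z)) dy + (x*y) dz.
Step 2: Apply d again. Using the 1-form formula, the coefficient of dx ∧ dy in d(df) is ∂^2 f/∂x ∂y - ∂^2 f/∂y ∂x = (-4*x + z) - (-4*x + z) = 0 (equality of mixed partials for smooth f).
Similarly for dx ∧ dz and dy ∧ dz — all coefficients vanish. So d(df) = 0.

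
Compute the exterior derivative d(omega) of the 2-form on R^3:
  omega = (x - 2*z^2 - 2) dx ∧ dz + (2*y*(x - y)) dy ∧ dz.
d(omega) = (2*y) dx ∧ dy ∧ dz

For a 2-form omega = sum_{i<j} g_{ij} dx_i ∧ dx_j, the exterior derivative is
  d(omega) = sum_{i<j} d(g_{ij}) ∧ dx_i ∧ dx_j = sum_{i<j, k} (∂g_{ij}/∂x_k) dx_k ∧ dx_i ∧ dx_j.
Expand each term, using dx_k ∧ dx_i ∧ dx_j = sgn(permutation) dx_{(a)} ∧ dx_{(b)} ∧ dx_{(c)} with (a < b < c) sorted:
  d(2*y*(x - y)) includes (∂/∂x)(2*y*(x - y)) dx = (2*y) dx, which multiplied by dy ∧ dz gives (2*y) dx ∧ dy ∧ dz
Collecting like 3-forms: d(omega) = (2*y) dx ∧ dy ∧ dz.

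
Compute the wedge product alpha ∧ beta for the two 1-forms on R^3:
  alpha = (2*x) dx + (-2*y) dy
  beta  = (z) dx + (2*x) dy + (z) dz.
alpha ∧ beta = (4*x^2 + 2*y*z) dx ∧ dy + (2*x*z) dx ∧ dz + (-2*y*z) dy ∧ dz

Distribute the wedge, using dx_i ∧ dx_j = -dx_j ∧ dx_i and dx_i ∧ dx_i = 0. For each pair (i, j) with i < j, the coefficient of dx_i ∧ dx_j in alpha ∧ beta is (alpha_i * beta_j - alpha_j * beta_i). Collecting: alpha ∧ beta = (4*x^2 + 2*y*z) dx ∧ dy + (2*x*z) dx ∧ dz + (-2*y*z) dy ∧ dz.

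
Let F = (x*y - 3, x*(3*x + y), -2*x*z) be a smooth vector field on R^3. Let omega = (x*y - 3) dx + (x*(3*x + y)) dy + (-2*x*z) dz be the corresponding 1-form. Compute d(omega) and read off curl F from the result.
d(omega) = (0) dy ∧ dz + (2*z) dz ∧ dx + (5*x + y) dx ∧ dy; curl F = (0, 2*z, 5*x + y)

d omega = sum_{i<j} (∂f_j/∂x_i - ∂f_i/∂x_j) dx_i ∧ dx_j. Under the identification (dy ∧ dz, dz ∧ dx, dx ∧ dy) ↔ (e_x, e_y, e_z), the coefficients are exactly the components of curl F. Compute:
  ∂R/∂y - ∂Q/∂z = (0) - (0) = 0
  ∂P/∂z - ∂R/∂x = (0) - (-2*z) = 2*z
  ∂Q/∂x - ∂P/∂y = (6*x + y) - (x) = 5*x + y.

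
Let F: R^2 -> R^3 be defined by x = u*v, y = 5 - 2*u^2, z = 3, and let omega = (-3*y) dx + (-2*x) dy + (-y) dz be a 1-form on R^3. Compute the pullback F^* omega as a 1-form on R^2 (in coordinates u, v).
F^* omega = (v*(14*u^2 - 15)) du + (6*u^3 - 15*u) dv

Using F^*(f dg) = (f ∘ F) d(g ∘ F), substitute each coordinate x_i by F_i(u, v) in f_i, and replace dx_i by d F_i = (∂F_i/∂u) du + (∂F_i/∂v) dv.
  For the x component: f_1(F) = 6*u^2 - 15; d F_1 = (v) du + (u) dv
  For the y component: f_2(F) = -2*u*v; d F_2 = (-4*u) du + (0) dv
  For the z component: f_3(F) = 2*u^2 - 5; d F_3 = (0) du + (0) dv
Combining and collecting du, dv coefficients:
  coeff of du: v*(14*u^2 - 15)
  coeff of dv: 6*u^3 - 15*u
F^* omega = (v*(14*u^2 - 15)) du + (6*u^3 - 15*u) dv.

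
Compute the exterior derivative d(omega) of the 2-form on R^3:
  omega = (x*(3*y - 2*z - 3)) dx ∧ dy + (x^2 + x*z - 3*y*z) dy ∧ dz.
d(omega) = (z) dx ∧ dy ∧ dz

For a 2-form omega = sum_{i<j} g_{ij} dx_i ∧ dx_j, the exterior derivative is
  d(omega) = sum_{i<j} d(g_{ij}) ∧ dx_i ∧ dx_j = sum_{i<j, k} (∂g_{ij}/∂x_k) dx_k ∧ dx_i ∧ dx_j.
Expand each term, using dx_k ∧ dx_i ∧ dx_j = sgn(permutation) dx_{(a)} ∧ dx_{(b)} ∧ dx_{(c)} with (a < b < c) sorted:
  d(x*(3*y - 2*z - 3)) includes (∂/∂z)(x*(3*y - 2*z - 3)) dz = (-2*x) dz, which multiplied by dx ∧ dy gives (-2*x) dx ∧ dy ∧ dz
  d(x^2 + x*z - 3*y*z) includes (∂/∂x)(x^2 + x*z - 3*y*z) dx = (2*x + z) dx, which multiplied by dy ∧ dz gives (2*x + z) dx ∧ dy ∧ dz
Collecting like 3-forms: d(omega) = (z) dx ∧ dy ∧ dz.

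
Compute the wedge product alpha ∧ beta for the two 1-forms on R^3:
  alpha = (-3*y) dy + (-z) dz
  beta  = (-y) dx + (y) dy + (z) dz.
alpha ∧ beta = (-3*y^2) dx ∧ dy + (-2*y*z) dy ∧ dz + (-y*z) dx ∧ dz

Distribute the wedge, using dx_i ∧ dx_j = -dx_j ∧ dx_i and dx_i ∧ dx_i = 0. For each pair (i, j) with i < j, the coefficient of dx_i ∧ dx_j in alpha ∧ beta is (alpha_i * beta_j - alpha_j * beta_i). Collecting: alpha ∧ beta = (-3*y^2) dx ∧ dy + (-2*y*z) dy ∧ dz + (-y*z) dx ∧ dz.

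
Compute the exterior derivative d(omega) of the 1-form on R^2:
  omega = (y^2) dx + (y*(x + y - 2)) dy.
d(omega) = (-y) dx ∧ dy

For a 1-form omega = sum_i f_i dx_i, the exterior derivative is
  d(omega) = sum_{i < j} (∂f_j/∂x_i - ∂f_i/∂x_j) dx_i ∧ dx_j.
  coefficient of dx ∧ dy: ∂f_2/∂x - ∂f_1/∂y = ∂(y*(x + y - 2))/∂x - ∂(y^2)/∂y = -y
Assembling: d(omega) = (-y) dx ∧ dy.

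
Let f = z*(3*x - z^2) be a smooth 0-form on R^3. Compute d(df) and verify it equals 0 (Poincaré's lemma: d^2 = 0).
d(df) = 0

Step 1: df = sum_i (∂f/∂x_i) dx_i = (3*z) dx + (0) dy + (3*x - 3*z^2) dz.
Step 2: Apply d again. Using the 1-form formula, the coefficient of dx ∧ dy in d(df) is ∂^2 f/∂x ∂y - ∂^2 f/∂y ∂x = (0) - (0) = 0 (equality of mixed partials for smooth f).
Similarly for dx ∧ dz and dy ∧ dz — all coefficients vanish. So d(df) = 0.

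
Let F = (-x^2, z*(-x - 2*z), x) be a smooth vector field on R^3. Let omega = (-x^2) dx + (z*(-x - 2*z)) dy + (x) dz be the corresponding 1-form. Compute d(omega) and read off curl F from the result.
d(omega) = (x + 4*z) dy ∧ dz + (-1) dz ∧ dx + (-z) dx ∧ dy; curl F = (x + 4*z, -1, -z)

d omega = sum_{i<j} (∂f_j/∂x_i - ∂f_i/∂x_j) dx_i ∧ dx_j. Under the identification (dy ∧ dz, dz ∧ dx, dx ∧ dy) ↔ (e_x, e_y, e_z), the coefficients are exactly the components of curl F. Compute:
  ∂R/∂y - ∂Q/∂z = (0) - (-x - 4*z) = x + 4*z
  ∂P/∂z - ∂R/∂x = (0) - (1) = -1
  ∂Q/∂x - ∂P/∂y = (-z) - (0) = -z.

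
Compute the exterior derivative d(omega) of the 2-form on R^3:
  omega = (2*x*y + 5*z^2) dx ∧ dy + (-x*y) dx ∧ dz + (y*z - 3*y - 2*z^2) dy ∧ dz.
d(omega) = (x + 10*z) dx ∧ dy ∧ dz

For a 2-form omega = sum_{i<j} g_{ij} dx_i ∧ dx_j, the exterior derivative is
  d(omega) = sum_{i<j} d(g_{ij}) ∧ dx_i ∧ dx_j = sum_{i<j, k} (∂g_{ij}/∂x_k) dx_k ∧ dx_i ∧ dx_j.
Expand each term, using dx_k ∧ dx_i ∧ dx_j = sgn(permutation) dx_{(a)} ∧ dx_{(b)} ∧ dx_{(c)} with (a < b < c) sorted:
  d(2*x*y + 5*z^2) includes (∂/∂z)(2*x*y + 5*z^2) dz = (10*z) dz, which multiplied by dx ∧ dy gives (10*z) dx ∧ dy ∧ dz
  d(-x*y) includes (∂/∂y)(-x*y) dy = (-x) dy, which multiplied by dx ∧ dz gives (x) dx ∧ dy ∧ dz
Collecting like 3-forms: d(omega) = (x + 10*z) dx ∧ dy ∧ dz.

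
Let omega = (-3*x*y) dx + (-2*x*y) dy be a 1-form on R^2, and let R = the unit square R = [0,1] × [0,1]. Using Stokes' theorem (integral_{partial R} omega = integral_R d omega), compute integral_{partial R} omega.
integral_(partial R) omega = 1/2

Stokes: integral_partial_R omega = integral_R d omega with d omega = (∂Q/∂x - ∂P/∂y) dx ∧ dy.
  ∂Q/∂x = -2*y
  ∂P/∂y = -3*x
  integrand = ∂Q/∂x - ∂P/∂y = 3*x - 2*y.
Integrating over R: integral_0^1 integral_0^1 (3*x - 2*y) dx dy = 1/2.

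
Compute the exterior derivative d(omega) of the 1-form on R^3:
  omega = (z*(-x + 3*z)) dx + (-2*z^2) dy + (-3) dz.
d(omega) = (x - 6*z) dx ∧ dz + (4*z) dy ∧ dz

For a 1-form omega = sum_i f_i dx_i, the exterior derivative is
  d(omega) = sum_{i < j} (∂f_j/∂x_i - ∂f_i/∂x_j) dx_i ∧ dx_j.
  coefficient of dx ∧ dz: ∂f_3/∂x - ∂f_1/∂z = ∂(-3)/∂x - ∂(z*(-x + 3*z))/∂z = x - 6*z
  coefficient of dy ∧ dz: ∂f_3/∂y - ∂f_2/∂z = ∂(-3)/∂y - ∂(-2*z^2)/∂z = 4*z
Assembling: d(omega) = (x - 6*z) dx ∧ dz + (4*z) dy ∧ dz.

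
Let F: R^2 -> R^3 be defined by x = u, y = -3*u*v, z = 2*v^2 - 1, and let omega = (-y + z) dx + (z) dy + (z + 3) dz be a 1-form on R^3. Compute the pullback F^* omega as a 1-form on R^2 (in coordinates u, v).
F^* omega = (3*u*v - 6*v^3 + 2*v^2 + 3*v - 1) du + (-6*u*v^2 + 3*u + 8*v^3 + 8*v) dv

Using F^*(f dg) = (f ∘ F) d(g ∘ F), substitute each coordinate x_i by F_i(u, v) in f_i, and replace dx_i by d F_i = (∂F_i/∂u) du + (∂F_i/∂v) dv.
  For the x component: f_1(F) = 3*u*v + 2*v^2 - 1; d F_1 = (1) du + (0) dv
  For the y component: f_2(F) = 2*v^2 - 1; d F_2 = (-3*v) du + (-3*u) dv
  For the z component: f_3(F) = 2*v^2 + 2; d F_3 = (0) du + (4*v) dv
Combining and collecting du, dv coefficients:
  coeff of du: 3*u*v - 6*v^3 + 2*v^2 + 3*v - 1
  coeff of dv: -6*u*v^2 + 3*u + 8*v^3 + 8*v
F^* omega = (3*u*v - 6*v^3 + 2*v^2 + 3*v - 1) du + (-6*u*v^2 + 3*u + 8*v^3 + 8*v) dv.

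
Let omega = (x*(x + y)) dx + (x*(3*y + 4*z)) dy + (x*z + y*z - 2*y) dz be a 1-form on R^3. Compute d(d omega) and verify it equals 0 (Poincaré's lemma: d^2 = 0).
d(d omega) = 0

Step 1: d omega = sum_{i<j} (∂f_j/∂x_i - ∂f_i/∂x_j) dx_i ∧ dx_j:
  coeff of dx ∧ dy: -x + 3*y + 4*z
  coeff of dx ∧ dz: z
  coeff of dy ∧ dz: -4*x + z - 2
Step 2: Apply d again to each 2-form coefficient. The only possible 3-form in R^3 is dx ∧ dy ∧ dz, with coefficient
  ∂(coeff of dy∧dz)/∂x - ∂(coeff of dx∧dz)/∂y + ∂(coeff of dx∧dy)/∂z
  = ∂/∂x (-4*x + z - 2) - ∂/∂y (z) + ∂/∂z (-x + 3*y + 4*z).
Each of these terms simplifies to sums of mixed partials that cancel in pairs. The result is 0 (by equality of mixed partials for smooth functions — Schwarz / Clairaut).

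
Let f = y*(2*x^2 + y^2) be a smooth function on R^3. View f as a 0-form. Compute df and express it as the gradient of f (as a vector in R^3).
df = (4*x*y) dx + (2*x^2 + 3*y^2) dy + (0) dz; grad f = (4*x*y, 2*x^2 + 3*y^2, 0)

For a 0-form f, d f = (∂f/∂x) dx + (∂f/∂y) dy + (∂f/∂z) dz. The components of the vector representation are exactly the entries of grad f in Cartesian coordinates:
  ∂f/∂x = 4*x*y
  ∂f/∂y = 2*x^2 + 3*y^2
  ∂f/∂z = 0.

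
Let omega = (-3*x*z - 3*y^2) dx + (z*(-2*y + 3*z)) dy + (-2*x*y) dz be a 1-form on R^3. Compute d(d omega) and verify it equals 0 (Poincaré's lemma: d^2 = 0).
d(d omega) = 0

Step 1: d omega = sum_{i<j} (∂f_j/∂x_i - ∂f_i/∂x_j) dx_i ∧ dx_j:
  coeff of dx ∧ dy: 6*y
  coeff of dx ∧ dz: 3*x - 2*y
  coeff of dy ∧ dz: -2*x + 2*y - 6*z
Step 2: Apply d again to each 2-form coefficient. The only possible 3-form in R^3 is dx ∧ dy ∧ dz, with coefficient
  ∂(coeff of dy∧dz)/∂x - ∂(coeff of dx∧dz)/∂y + ∂(coeff of dx∧dy)/∂z
  = ∂/∂x (-2*x + 2*y - 6*z) - ∂/∂y (3*x - 2*y) + ∂/∂z (6*y).
Each of these terms simplifies to sums of mixed partials that cancel in pairs. The result is 0 (by equality of mixed partials for smooth functions — Schwarz / Clairaut).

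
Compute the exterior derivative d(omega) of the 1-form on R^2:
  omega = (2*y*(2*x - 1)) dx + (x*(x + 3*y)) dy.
d(omega) = (-2*x + 3*y + 2) dx ∧ dy

For a 1-form omega = sum_i f_i dx_i, the exterior derivative is
  d(omega) = sum_{i < j} (∂f_j/∂x_i - ∂f_i/∂x_j) dx_i ∧ dx_j.
  coefficient of dx ∧ dy: ∂f_2/∂x - ∂f_1/∂y = ∂(x*(x + 3*y))/∂x - ∂(2*y*(2*x - 1))/∂y = -2*x + 3*y + 2
Assembling: d(omega) = (-2*x + 3*y + 2) dx ∧ dy.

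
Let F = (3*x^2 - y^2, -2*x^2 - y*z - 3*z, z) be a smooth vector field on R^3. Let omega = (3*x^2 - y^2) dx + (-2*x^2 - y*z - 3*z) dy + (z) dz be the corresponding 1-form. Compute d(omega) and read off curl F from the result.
d(omega) = (y + 3) dy ∧ dz + (0) dz ∧ dx + (-4*x + 2*y) dx ∧ dy; curl F = (y + 3, 0, -4*x + 2*y)

d omega = sum_{i<j} (∂f_j/∂x_i - ∂f_i/∂x_j) dx_i ∧ dx_j. Under the identification (dy ∧ dz, dz ∧ dx, dx ∧ dy) ↔ (e_x, e_y, e_z), the coefficients are exactly the components of curl F. Compute:
  ∂R/∂y - ∂Q/∂z = (0) - (-y - 3) = y + 3
  ∂P/∂z - ∂R/∂x = (0) - (0) = 0
  ∂Q/∂x - ∂P/∂y = (-4*x) - (-2*y) = -4*x + 2*y.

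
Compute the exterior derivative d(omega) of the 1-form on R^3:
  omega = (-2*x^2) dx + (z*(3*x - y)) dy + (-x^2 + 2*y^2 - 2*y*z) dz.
d(omega) = (3*z) dx ∧ dy + (-2*x) dx ∧ dz + (-3*x + 5*y - 2*z) dy ∧ dz

For a 1-form omega = sum_i f_i dx_i, the exterior derivative is
  d(omega) = sum_{i < j} (∂f_j/∂x_i - ∂f_i/∂x_j) dx_i ∧ dx_j.
  coefficient of dx ∧ dy: ∂f_2/∂x - ∂f_1/∂y = ∂(z*(3*x - y))/∂x - ∂(-2*x^2)/∂y = 3*z
  coefficient of dx ∧ dz: ∂f_3/∂x - ∂f_1/∂z = ∂(-x^2 + 2*y^2 - 2*y*z)/∂x - ∂(-2*x^2)/∂z = -2*x
  coefficient of dy ∧ dz: ∂f_3/∂y - ∂f_2/∂z = ∂(-x^2 + 2*y^2 - 2*y*z)/∂y - ∂(z*(3*x - y))/∂z = -3*x + 5*y - 2*z
Assembling: d(omega) = (3*z) dx ∧ dy + (-2*x) dx ∧ dz + (-3*x + 5*y - 2*z) dy ∧ dz.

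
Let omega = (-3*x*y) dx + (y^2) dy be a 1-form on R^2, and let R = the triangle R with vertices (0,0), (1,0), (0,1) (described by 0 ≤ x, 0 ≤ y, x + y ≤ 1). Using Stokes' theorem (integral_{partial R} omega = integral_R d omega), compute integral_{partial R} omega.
integral_(partial R) omega = 1/2

Stokes: integral_partial_R omega = integral_R d omega with d omega = (∂Q/∂x - ∂P/∂y) dx ∧ dy.
  ∂Q/∂x = 0
  ∂P/∂y = -3*x
  integrand = ∂Q/∂x - ∂P/∂y = 3*x.
Integrating over R: integral_0^1 integral_0^{1-x} (3*x) dy dx = 1/2.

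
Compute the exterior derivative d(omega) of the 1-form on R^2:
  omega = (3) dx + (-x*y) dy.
d(omega) = (-y) dx ∧ dy

For a 1-form omega = sum_i f_i dx_i, the exterior derivative is
  d(omega) = sum_{i < j} (∂f_j/∂x_i - ∂f_i/∂x_j) dx_i ∧ dx_j.
  coefficient of dx ∧ dy: ∂f_2/∂x - ∂f_1/∂y = ∂(-x*y)/∂x - ∂(3)/∂y = -y
Assembling: d(omega) = (-y) dx ∧ dy.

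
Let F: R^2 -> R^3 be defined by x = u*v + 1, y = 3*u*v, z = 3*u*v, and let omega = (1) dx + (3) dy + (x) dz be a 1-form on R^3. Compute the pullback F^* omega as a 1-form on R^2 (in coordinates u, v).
F^* omega = (v*(3*u*v + 13)) du + (u*(3*u*v + 13)) dv

Using F^*(f dg) = (f ∘ F) d(g ∘ F), substitute each coordinate x_i by F_i(u, v) in f_i, and replace dx_i by d F_i = (∂F_i/∂u) du + (∂F_i/∂v) dv.
  For the x component: f_1(F) = 1; d F_1 = (v) du + (u) dv
  For the y component: f_2(F) = 3; d F_2 = (3*v) du + (3*u) dv
  For the z component: f_3(F) = u*v + 1; d F_3 = (3*v) du + (3*u) dv
Combining and collecting du, dv coefficients:
  coeff of du: v*(3*u*v + 13)
  coeff of dv: u*(3*u*v + 13)
F^* omega = (v*(3*u*v + 13)) du + (u*(3*u*v + 13)) dv.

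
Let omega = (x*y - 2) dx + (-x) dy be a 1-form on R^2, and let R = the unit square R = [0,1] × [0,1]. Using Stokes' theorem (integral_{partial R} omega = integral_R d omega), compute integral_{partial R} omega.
integral_(partial R) omega = -3/2

Stokes: integral_partial_R omega = integral_R d omega with d omega = (∂Q/∂x - ∂P/∂y) dx ∧ dy.
  ∂Q/∂x = -1
  ∂P/∂y = x
  integrand = ∂Q/∂x - ∂P/∂y = -x - 1.
Integrating over R: integral_0^1 integral_0^1 (-x - 1) dx dy = -3/2.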